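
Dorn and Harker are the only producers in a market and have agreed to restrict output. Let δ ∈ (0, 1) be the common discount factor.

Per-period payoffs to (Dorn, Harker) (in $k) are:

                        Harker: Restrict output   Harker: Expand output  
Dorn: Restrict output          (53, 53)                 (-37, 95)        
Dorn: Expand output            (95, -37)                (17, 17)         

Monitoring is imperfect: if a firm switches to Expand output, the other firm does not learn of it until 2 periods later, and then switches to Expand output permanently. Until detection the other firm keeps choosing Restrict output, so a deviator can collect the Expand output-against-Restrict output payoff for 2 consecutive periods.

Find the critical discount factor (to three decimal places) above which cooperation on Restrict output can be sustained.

0.734

Deviating for the 2 undetected periods gains 95−53 = 42 per period over cooperation, then loses 53−17 = 36 per period forever once punishment starts.
Gain: 42(1 + δ + … + δ^1); loss: 36·δ^2/(1−δ).
No profitable deviation ⇔ 42(1−δ^2) ≤ 36·δ^2, i.e. δ^2 ≥ 42/(42+36) = 7/13.
Hence δ ≥ (7/13)^(1/2) ≈ 0.734.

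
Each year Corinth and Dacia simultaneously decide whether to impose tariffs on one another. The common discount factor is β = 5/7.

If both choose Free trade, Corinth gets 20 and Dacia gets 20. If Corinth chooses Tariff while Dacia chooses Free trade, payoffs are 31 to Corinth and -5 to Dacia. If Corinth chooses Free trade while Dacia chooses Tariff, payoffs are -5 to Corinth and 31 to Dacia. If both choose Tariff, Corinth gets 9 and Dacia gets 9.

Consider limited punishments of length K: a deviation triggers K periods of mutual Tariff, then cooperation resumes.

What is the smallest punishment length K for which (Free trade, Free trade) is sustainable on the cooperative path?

2

IC: β(1−β^K)/(1−β) ≥ (31−20)/(20−9) = 1.
With β = 5/7: need 1 − β^K ≥ 1·(1−5/7)/(5/7), i.e. β^K ≤ 0.6000.
Since (5/7)^1 = 0.7143 and (5/7)^2 = 0.5102, the smallest such K is 2.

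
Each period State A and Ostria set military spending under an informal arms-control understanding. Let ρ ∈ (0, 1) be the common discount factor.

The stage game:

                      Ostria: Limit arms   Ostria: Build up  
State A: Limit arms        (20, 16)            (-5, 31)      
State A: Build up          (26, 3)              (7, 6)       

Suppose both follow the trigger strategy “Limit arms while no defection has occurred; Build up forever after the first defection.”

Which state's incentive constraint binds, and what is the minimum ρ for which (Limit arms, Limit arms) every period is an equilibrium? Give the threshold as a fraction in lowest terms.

State A: cooperation gives 20 each period; deviation gives 26 once then 7 forever.
  20/(1−ρ) ≥ 26 + 7ρ/(1−ρ) ⇒ ρ ≥ 6/19.
Ostria: cooperation gives 16 each period; deviation gives 31 once then 6 forever.
  ρ ≥ 15/25 = 3/5.
Both must hold, so the binding constraint is Ostria's: ρ ≥ 3/5.

Ostria; ρ ≥ 3/5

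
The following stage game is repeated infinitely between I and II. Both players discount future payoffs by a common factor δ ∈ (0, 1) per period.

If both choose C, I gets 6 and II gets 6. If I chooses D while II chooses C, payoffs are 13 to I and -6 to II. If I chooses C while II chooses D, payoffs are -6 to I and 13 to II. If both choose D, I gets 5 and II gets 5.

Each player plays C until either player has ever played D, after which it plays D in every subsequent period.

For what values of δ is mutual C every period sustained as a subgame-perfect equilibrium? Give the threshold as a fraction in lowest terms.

7/8

Cooperation forever yields 6 each period: 6/(1−δ).
Deviating yields 13 once, then 5 forever: 13 + 5δ/(1−δ).
No profitable deviation requires 6/(1−δ) ≥ 13 + 5δ/(1−δ).
Multiplying by (1−δ): 6 ≥ 13(1−δ) + 5δ = 13 − 8δ.
So 8δ ≥ 7, i.e. δ ≥ 7/8.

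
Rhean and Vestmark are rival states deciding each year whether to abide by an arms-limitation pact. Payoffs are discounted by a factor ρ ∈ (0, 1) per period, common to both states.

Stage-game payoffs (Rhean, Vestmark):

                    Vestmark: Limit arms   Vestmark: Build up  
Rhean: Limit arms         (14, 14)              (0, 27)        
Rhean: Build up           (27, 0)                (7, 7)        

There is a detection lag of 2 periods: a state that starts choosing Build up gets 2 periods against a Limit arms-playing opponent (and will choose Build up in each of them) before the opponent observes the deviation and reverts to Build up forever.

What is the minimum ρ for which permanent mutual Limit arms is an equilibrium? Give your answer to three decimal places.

0.806

The best deviation is to choose Build up for all 2 undetected periods, earning 27 each, then 7 forever once detected.
Deviation value: 27(1−ρ^2)/(1−ρ) + 7ρ^2/(1−ρ); cooperation value: 14/(1−ρ).
IC: 14 ≥ 27(1−ρ^2) + 7ρ^2 = 27 − 20ρ^2.
So ρ^2 ≥ 13/20, giving ρ ≥ (13/20)^(1/2) ≈ 0.806.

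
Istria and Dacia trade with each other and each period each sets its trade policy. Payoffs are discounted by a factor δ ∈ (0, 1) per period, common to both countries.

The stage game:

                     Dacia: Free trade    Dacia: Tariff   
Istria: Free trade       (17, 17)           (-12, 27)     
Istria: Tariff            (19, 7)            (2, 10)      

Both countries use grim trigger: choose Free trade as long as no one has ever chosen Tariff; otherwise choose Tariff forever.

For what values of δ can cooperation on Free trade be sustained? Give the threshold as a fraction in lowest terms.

10/17

Istria: cooperation gives 17 each period; deviation gives 19 once then 2 forever.
  17/(1−δ) ≥ 19 + 2δ/(1−δ) ⇒ δ ≥ 2/17.
Dacia: cooperation gives 17 each period; deviation gives 27 once then 10 forever.
  δ ≥ 10/17.
Both must hold, so the binding constraint is Dacia's: δ ≥ 10/17.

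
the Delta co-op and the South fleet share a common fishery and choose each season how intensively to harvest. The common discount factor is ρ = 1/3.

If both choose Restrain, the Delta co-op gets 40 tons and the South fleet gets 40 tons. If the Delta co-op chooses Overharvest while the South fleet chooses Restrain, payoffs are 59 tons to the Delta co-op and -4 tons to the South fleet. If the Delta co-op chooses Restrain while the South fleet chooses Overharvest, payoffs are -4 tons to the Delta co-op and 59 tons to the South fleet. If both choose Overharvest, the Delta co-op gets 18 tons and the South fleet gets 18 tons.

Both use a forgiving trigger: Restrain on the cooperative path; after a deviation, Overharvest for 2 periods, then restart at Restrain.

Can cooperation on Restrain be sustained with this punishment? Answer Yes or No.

No

IC: ρ+…+ρ^2 ≥ (59−40)/(40−18) = 19/22.
At ρ = 1/3: partial sum = 0.4444 < 0.8636. Cooperation not sustainable.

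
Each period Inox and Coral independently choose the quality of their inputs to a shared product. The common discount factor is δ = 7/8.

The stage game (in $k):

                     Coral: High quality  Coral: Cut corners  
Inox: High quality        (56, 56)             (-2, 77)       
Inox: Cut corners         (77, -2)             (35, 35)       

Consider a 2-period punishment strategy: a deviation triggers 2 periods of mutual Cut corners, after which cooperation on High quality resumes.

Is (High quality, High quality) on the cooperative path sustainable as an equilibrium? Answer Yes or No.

Yes

A one-shot deviation gives 77 now, then 35 for 2 periods, then back to 56.
Gain from deviating: (77−56) today; loss: (56−35) in each of the next 2 periods.
No-deviation condition: (56−35)(δ+…+δ^2) ≥ 77−56, i.e. δ+…+δ^2 ≥ 1.
At δ = 7/8: δ+…+δ^2 = 1.6406 ≥ 1.0000.
So cooperation is sustainable.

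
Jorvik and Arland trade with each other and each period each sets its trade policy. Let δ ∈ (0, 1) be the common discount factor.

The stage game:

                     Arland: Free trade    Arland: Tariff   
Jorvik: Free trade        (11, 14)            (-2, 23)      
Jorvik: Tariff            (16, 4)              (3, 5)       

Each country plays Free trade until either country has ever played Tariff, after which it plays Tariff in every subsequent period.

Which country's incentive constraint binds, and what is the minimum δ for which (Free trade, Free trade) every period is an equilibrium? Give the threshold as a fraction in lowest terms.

Arland; δ ≥ 1/2

Jorvik's threshold: (16−11)/(16−3) = 5/13.
Arland's threshold: (23−14)/(23−5) = 1/2.
5/13 < 1/2, so Arland binds and δ* = 1/2.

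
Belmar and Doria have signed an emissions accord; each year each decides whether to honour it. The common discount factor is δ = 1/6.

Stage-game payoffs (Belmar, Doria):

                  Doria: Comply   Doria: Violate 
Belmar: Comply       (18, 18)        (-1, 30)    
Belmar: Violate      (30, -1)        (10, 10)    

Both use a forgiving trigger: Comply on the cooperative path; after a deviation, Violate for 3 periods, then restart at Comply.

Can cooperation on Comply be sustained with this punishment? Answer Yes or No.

A one-shot deviation gives 30 now, then 10 for 3 periods, then back to 18.
Gain from deviating: (30−18) today; loss: (18−10) in each of the next 3 periods.
No-deviation condition: (18−10)(δ+…+δ^3) ≥ 30−18, i.e. δ+…+δ^3 ≥ 3/2.
At δ = 1/6: δ+…+δ^3 = 0.1991 < 1.5000.
So cooperation is not sustainable.

No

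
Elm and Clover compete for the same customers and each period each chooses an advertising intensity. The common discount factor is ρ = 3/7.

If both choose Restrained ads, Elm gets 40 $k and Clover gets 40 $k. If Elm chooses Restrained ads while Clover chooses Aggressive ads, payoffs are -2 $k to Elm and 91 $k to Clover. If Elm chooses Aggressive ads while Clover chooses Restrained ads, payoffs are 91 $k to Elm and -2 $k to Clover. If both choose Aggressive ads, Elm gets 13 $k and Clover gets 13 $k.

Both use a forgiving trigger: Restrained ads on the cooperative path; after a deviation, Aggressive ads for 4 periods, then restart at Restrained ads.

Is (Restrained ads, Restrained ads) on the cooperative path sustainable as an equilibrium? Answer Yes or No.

No

A one-shot deviation gives 91 now, then 13 for 4 periods, then back to 40.
Gain from deviating: (91−40) today; loss: (40−13) in each of the next 4 periods.
No-deviation condition: (40−13)(ρ+…+ρ^4) ≥ 91−40, i.e. ρ+…+ρ^4 ≥ 17/9.
At ρ = 3/7: ρ+…+ρ^4 = 0.7247 < 1.8889.
So cooperation is not sustainable.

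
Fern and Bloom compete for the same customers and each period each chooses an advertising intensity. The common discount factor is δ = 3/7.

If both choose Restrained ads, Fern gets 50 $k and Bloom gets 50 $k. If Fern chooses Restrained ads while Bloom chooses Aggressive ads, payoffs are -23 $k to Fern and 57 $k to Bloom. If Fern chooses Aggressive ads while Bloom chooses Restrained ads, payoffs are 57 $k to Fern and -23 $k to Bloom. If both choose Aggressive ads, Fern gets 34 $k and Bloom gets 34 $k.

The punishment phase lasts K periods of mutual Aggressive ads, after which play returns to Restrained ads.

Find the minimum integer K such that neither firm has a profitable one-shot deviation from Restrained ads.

IC: δ(1−δ^K)/(1−δ) ≥ (57−50)/(50−34) = 7/16.
With δ = 3/7: need 1 − δ^K ≥ 7/16·(1−3/7)/(3/7), i.e. δ^K ≤ 0.4167.
Since (3/7)^1 = 0.4286 and (3/7)^2 = 0.1837, the smallest such K is 2.

2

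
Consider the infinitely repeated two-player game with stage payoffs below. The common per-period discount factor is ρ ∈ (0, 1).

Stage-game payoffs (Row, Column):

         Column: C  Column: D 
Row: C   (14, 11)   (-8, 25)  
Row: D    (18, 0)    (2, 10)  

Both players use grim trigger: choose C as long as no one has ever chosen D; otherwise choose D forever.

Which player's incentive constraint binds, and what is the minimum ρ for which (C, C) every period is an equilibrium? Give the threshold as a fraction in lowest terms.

Row: cooperation gives 14 each period; deviation gives 18 once then 2 forever.
  14/(1−ρ) ≥ 18 + 2ρ/(1−ρ) ⇒ ρ ≥ 4/16 = 1/4.
Column: cooperation gives 11 each period; deviation gives 25 once then 10 forever.
  ρ ≥ 14/15.
Both must hold, so the binding constraint is Column's: ρ ≥ 14/15.

Column; ρ ≥ 14/15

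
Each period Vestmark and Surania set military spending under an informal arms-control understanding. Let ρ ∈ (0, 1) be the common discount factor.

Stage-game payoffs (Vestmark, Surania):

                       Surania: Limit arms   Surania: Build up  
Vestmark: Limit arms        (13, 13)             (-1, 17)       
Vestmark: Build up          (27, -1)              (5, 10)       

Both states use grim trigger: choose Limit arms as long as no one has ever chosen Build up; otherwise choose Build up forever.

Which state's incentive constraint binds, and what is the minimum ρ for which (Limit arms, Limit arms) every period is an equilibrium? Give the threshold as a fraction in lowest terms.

For Vestmark: deviation gain 27−13 = 14, per-period punishment loss 13−5 = 8. IC gives ρ ≥ 14/22 = 7/11.
For Surania: gain 4, loss 3 per period, so ρ ≥ 4/7.
The tighter constraint is Vestmark's, so cooperation needs ρ ≥ 7/11.

Vestmark; ρ ≥ 7/11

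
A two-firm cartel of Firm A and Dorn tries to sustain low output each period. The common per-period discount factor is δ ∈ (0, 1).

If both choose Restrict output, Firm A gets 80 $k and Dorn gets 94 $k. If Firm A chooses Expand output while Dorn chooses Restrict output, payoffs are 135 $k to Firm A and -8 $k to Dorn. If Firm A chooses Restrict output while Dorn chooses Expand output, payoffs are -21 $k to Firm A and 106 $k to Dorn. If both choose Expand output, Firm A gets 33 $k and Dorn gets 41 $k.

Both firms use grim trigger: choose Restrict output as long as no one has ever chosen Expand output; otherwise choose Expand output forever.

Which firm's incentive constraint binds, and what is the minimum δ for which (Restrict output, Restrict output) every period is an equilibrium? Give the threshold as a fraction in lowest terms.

Firm A: cooperation gives 80 each period; deviation gives 135 once then 33 forever.
  80/(1−δ) ≥ 135 + 33δ/(1−δ) ⇒ δ ≥ 55/102.
Dorn: cooperation gives 94 each period; deviation gives 106 once then 41 forever.
  δ ≥ 12/65.
Both must hold, so the binding constraint is Firm A's: δ ≥ 55/102.

Firm A; δ ≥ 55/102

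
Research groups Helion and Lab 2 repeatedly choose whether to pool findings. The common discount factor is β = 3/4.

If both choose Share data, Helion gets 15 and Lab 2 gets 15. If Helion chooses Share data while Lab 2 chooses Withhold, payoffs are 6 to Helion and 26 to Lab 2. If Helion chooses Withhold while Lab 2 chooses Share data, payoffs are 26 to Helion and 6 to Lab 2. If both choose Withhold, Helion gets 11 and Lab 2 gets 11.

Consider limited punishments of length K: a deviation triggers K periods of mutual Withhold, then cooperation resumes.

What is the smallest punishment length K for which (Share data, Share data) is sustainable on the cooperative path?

No profitable deviation requires (15−11)(β+…+β^K) ≥ 26−15, i.e. β+…+β^K ≥ 11/4 ≈ 2.7500.
With β = 3/4, the partial sums are K=1: 0.7500, K=2: 1.3125, …, K=7: 2.5995, K=8: 2.6997, K=9: 2.7747.
K = 9 is the first length at which the sum reaches 2.7500.

9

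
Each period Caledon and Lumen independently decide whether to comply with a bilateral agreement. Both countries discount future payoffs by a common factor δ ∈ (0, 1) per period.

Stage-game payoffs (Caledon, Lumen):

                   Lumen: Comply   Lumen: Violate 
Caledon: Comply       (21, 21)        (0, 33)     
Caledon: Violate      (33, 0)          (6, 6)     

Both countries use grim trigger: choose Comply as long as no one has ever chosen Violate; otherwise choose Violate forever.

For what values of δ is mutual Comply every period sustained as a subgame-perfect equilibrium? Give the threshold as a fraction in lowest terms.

4/9

Under grim trigger the critical discount factor is (T−C)/(T−P) with T = 33, C = 21, P = 6.
δ* = (33−21)/(33−6) = 12/27 = 4/9.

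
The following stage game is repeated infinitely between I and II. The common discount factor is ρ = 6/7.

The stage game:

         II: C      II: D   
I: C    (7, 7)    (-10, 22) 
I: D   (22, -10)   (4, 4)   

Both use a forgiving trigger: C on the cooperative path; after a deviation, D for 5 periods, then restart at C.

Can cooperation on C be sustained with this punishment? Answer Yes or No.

IC: ρ+…+ρ^5 ≥ (22−7)/(7−4) = 5.
At ρ = 6/7: partial sum = 3.2240 < 5.0000. Cooperation not sustainable.

No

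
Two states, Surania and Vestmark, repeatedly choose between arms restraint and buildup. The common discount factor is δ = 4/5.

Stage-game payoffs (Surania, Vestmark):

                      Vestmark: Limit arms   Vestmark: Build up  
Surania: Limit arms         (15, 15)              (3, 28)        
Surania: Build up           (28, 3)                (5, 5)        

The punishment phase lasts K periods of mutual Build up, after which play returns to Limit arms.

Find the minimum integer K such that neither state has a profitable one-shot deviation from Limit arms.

2

No profitable deviation requires (15−5)(δ+…+δ^K) ≥ 28−15, i.e. δ+…+δ^K ≥ 13/10 ≈ 1.3000.
With δ = 4/5, the partial sums are K=1: 0.8000, K=2: 1.4400.
K = 2 is the first length at which the sum reaches 1.3000.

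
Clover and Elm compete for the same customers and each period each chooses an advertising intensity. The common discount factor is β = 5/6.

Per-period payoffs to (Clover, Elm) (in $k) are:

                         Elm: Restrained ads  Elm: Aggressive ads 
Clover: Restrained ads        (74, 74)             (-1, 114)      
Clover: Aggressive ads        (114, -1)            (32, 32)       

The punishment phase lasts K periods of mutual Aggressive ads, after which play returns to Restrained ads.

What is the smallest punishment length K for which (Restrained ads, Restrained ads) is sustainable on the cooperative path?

Need Σ_{k=1}^{K} β^k ≥ (114−74)/(74−32) = 0.9524 at β = 5/6.
At K = 1 the sum is 0.8333 < 0.9524; at K = 2 it is 1.5278 ≥ 0.9524.
So the minimum punishment length is K = 2.

2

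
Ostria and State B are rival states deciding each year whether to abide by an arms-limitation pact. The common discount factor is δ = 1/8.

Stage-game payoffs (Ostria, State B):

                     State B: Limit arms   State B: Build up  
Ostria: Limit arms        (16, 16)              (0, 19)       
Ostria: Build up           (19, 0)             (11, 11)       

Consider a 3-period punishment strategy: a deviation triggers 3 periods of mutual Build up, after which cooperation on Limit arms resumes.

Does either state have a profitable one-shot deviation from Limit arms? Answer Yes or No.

IC: δ+…+δ^3 ≥ (19−16)/(16−11) = 3/5.
At δ = 1/8: partial sum = 0.1426 < 0.6000. Cooperation not sustainable.

Yes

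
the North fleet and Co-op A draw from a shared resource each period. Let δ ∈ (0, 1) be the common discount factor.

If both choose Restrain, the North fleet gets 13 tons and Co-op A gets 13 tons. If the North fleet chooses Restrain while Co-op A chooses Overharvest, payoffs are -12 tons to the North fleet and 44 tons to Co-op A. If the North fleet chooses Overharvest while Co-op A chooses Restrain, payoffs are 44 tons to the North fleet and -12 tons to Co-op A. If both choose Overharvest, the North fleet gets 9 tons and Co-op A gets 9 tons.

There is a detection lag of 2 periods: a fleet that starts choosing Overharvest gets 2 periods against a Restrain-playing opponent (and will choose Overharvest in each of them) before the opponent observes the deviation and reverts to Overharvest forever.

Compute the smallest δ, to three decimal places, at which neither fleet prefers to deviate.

0.941

A deviator earns 44 for 2 periods, then 9 forever; cooperating earns 13 forever. Multiplying the IC by (1−δ):
13 ≥ 44(1−δ^2) + 9δ^2, so 35·δ^2 ≥ 31 and δ^2 ≥ 31/35.
δ ≥ (31/35)^(1/2) ≈ 0.941.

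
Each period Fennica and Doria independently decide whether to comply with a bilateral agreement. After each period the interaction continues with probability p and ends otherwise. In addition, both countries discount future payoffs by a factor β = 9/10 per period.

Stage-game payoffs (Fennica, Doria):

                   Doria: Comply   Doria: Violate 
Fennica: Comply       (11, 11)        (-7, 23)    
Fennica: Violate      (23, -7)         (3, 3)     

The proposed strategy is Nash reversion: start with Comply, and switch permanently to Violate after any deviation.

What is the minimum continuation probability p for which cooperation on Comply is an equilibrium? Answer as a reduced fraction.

With continuation probability p and discount β, the effective per-period discount factor is βp.
Grim-trigger IC: βp ≥ (23−11)/(23−3) = 3/5.
So p ≥ (3/5)/(9/10) = 2/3.

2/3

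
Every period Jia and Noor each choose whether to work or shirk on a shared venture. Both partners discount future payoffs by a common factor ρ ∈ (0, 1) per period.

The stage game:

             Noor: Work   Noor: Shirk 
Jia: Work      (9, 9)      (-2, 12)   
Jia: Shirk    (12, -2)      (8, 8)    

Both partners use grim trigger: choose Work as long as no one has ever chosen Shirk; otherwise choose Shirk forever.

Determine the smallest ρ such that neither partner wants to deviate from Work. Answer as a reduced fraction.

9/(1−ρ) ≥ 12 + 8ρ/(1−ρ)
9 ≥ 12 − 4ρ
ρ ≥ 3/4.

3/4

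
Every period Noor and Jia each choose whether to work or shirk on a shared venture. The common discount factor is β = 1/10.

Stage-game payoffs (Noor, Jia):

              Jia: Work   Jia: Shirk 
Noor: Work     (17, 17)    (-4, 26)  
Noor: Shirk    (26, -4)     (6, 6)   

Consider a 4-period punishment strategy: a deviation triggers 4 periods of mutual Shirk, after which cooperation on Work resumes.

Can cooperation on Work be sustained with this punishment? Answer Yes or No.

IC: β+…+β^4 ≥ (26−17)/(17−6) = 9/11.
At β = 1/10: partial sum = 0.1111 < 0.8182. Cooperation not sustainable.

No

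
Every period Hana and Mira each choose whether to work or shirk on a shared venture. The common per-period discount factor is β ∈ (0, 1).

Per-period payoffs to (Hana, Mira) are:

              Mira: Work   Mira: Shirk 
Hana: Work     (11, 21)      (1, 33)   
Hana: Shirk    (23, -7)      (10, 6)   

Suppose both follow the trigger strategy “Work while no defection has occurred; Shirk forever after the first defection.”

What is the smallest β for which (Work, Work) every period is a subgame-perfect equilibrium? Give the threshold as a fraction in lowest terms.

Hana: cooperation gives 11 each period; deviation gives 23 once then 10 forever.
  11/(1−β) ≥ 23 + 10β/(1−β) ⇒ β ≥ 12/13.
Mira: cooperation gives 21 each period; deviation gives 33 once then 6 forever.
  β ≥ 12/27 = 4/9.
Both must hold, so the binding constraint is Hana's: β ≥ 12/13.

12/13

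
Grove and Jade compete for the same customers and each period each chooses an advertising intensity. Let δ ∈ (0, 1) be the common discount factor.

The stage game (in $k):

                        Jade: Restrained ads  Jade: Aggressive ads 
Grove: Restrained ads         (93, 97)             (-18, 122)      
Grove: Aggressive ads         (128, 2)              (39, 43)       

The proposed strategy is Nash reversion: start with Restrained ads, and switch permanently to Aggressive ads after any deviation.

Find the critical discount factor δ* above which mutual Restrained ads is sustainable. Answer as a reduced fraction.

Grove's threshold: (128−93)/(128−39) = 35/89.
Jade's threshold: (122−97)/(122−43) = 25/79.
35/89 > 25/79, so Grove binds and δ* = 35/89.

35/89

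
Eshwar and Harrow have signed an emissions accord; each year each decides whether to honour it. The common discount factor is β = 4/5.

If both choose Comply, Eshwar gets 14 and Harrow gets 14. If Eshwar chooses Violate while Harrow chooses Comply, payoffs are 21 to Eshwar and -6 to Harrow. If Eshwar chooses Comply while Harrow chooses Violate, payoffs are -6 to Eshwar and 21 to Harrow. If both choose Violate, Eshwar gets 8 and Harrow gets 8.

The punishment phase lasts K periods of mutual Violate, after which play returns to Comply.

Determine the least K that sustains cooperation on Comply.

No profitable deviation requires (14−8)(β+…+β^K) ≥ 21−14, i.e. β+…+β^K ≥ 7/6 ≈ 1.1667.
With β = 4/5, the partial sums are K=1: 0.8000, K=2: 1.4400.
K = 2 is the first length at which the sum reaches 1.1667.

2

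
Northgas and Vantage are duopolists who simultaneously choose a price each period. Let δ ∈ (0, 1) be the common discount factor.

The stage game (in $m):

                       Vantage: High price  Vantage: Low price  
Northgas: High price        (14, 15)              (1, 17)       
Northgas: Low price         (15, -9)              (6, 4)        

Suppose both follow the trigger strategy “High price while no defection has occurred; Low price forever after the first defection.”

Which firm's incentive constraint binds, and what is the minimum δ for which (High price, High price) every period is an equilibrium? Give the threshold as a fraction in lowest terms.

Northgas: cooperation gives 14 each period; deviation gives 15 once then 6 forever.
  14/(1−δ) ≥ 15 + 6δ/(1−δ) ⇒ δ ≥ 1/9.
Vantage: cooperation gives 15 each period; deviation gives 17 once then 4 forever.
  δ ≥ 2/13.
Both must hold, so the binding constraint is Vantage's: δ ≥ 2/13.

Vantage; δ ≥ 2/13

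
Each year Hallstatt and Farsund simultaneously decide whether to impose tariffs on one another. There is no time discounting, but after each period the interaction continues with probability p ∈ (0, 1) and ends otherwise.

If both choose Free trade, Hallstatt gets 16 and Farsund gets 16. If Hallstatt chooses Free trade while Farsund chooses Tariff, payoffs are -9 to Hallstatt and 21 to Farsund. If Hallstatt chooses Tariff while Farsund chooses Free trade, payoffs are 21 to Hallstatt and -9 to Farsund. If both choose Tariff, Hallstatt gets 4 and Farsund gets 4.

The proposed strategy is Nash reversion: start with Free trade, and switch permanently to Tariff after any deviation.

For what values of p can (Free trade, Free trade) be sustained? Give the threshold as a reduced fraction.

With no time discounting, the continuation probability p plays the role of the discount factor.
Grim-trigger IC: 16/(1−p) ≥ 21 + 4p/(1−p) ⇒ p ≥ (21−16)/(21−4) = 5/17.

5/17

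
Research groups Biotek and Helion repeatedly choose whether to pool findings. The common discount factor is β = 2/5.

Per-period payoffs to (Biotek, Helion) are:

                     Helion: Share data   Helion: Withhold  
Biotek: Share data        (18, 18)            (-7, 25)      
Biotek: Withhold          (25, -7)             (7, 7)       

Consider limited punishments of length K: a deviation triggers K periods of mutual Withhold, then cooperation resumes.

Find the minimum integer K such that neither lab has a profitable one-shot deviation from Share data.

Need Σ_{k=1}^{K} β^k ≥ (25−18)/(18−7) = 0.6364 at β = 2/5.
At K = 3 the sum is 0.6240 < 0.6364; at K = 4 it is 0.6496 ≥ 0.6364.
So the minimum punishment length is K = 4.

4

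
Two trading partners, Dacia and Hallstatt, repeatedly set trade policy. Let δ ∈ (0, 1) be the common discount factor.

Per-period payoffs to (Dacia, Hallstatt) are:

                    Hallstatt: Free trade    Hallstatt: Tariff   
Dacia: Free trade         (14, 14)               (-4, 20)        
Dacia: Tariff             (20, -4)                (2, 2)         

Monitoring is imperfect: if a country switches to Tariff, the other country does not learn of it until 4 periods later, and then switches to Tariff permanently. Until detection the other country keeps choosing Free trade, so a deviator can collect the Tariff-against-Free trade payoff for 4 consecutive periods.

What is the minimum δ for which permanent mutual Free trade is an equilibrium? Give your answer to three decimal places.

Deviating for the 4 undetected periods gains 20−14 = 6 per period over cooperation, then loses 14−2 = 12 per period forever once punishment starts.
Gain: 6(1 + δ + … + δ^3); loss: 12·δ^4/(1−δ).
No profitable deviation ⇔ 6(1−δ^4) ≤ 12·δ^4, i.e. δ^4 ≥ 6/(6+12) = 1/3.
Hence δ ≥ (1/3)^(1/4) ≈ 0.760.

0.760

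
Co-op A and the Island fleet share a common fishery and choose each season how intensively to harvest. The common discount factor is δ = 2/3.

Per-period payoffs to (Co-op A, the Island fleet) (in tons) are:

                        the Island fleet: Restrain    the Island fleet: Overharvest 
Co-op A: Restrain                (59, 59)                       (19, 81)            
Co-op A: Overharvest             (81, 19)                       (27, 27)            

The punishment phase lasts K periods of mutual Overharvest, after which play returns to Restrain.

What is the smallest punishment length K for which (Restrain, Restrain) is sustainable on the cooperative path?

Need Σ_{k=1}^{K} δ^k ≥ (81−59)/(59−27) = 0.6875 at δ = 2/3.
At K = 1 the sum is 0.6667 < 0.6875; at K = 2 it is 1.1111 ≥ 0.6875.
So the minimum punishment length is K = 2.

2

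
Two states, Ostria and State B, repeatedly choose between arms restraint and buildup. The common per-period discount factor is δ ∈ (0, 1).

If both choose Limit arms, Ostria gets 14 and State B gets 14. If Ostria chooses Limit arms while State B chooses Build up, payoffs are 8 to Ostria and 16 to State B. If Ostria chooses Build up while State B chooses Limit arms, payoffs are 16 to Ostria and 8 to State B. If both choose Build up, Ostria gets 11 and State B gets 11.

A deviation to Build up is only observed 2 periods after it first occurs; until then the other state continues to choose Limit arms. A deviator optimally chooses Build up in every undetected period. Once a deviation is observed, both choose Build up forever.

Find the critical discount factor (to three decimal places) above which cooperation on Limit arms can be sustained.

0.632

Deviating for the 2 undetected periods gains 16−14 = 2 per period over cooperation, then loses 14−11 = 3 per period forever once punishment starts.
Gain: 2(1 + δ + … + δ^1); loss: 3·δ^2/(1−δ).
No profitable deviation ⇔ 2(1−δ^2) ≤ 3·δ^2, i.e. δ^2 ≥ 2/(2+3) = 2/5.
Hence δ ≥ (2/5)^(1/2) ≈ 0.632.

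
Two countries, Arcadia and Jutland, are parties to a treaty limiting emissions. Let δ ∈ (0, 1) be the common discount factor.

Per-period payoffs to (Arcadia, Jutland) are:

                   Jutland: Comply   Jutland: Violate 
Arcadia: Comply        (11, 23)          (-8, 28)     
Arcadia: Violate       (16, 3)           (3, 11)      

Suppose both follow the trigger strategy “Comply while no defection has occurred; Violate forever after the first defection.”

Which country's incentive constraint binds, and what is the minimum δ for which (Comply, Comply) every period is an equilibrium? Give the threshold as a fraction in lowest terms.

Arcadia; δ ≥ 5/13

Arcadia's threshold: (16−11)/(16−3) = 5/13.
Jutland's threshold: (28−23)/(28−11) = 5/17.
5/13 > 5/17, so Arcadia binds and δ* = 5/13.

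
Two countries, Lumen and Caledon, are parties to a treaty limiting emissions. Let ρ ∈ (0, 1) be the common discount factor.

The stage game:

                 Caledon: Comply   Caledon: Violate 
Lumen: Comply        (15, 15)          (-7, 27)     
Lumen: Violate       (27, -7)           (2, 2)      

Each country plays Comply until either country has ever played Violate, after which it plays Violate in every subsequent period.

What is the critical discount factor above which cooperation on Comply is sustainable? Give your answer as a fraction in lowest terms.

12/25

15/(1−ρ) ≥ 27 + 2ρ/(1−ρ)
15 ≥ 27 − 25ρ
ρ ≥ 12/25.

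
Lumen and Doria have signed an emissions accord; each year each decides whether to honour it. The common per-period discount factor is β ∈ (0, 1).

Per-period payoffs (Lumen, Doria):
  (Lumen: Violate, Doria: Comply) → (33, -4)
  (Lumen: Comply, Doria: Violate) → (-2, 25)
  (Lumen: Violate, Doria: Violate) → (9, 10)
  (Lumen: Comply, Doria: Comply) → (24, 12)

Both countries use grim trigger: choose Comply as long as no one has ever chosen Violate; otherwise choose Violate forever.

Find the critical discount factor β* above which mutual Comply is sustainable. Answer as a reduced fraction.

13/15

Lumen: cooperation gives 24 each period; deviation gives 33 once then 9 forever.
  24/(1−β) ≥ 33 + 9β/(1−β) ⇒ β ≥ 9/24 = 3/8.
Doria: cooperation gives 12 each period; deviation gives 25 once then 10 forever.
  β ≥ 13/15.
Both must hold, so the binding constraint is Doria's: β ≥ 13/15.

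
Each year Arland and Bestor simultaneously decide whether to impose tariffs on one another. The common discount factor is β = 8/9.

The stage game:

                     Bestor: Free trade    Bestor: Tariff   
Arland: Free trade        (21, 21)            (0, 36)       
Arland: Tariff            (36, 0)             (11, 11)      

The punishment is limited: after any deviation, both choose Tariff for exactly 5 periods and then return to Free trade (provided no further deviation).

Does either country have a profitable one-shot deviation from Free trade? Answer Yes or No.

Comparing payoff streams over the 6 periods until play realigns: cooperate → 21(1+β+…+β^5); deviate → 36 + 11(β+…+β^5).
Cooperation is sustained iff (21−11)(β+…+β^5) ≥ 36−21.
β+…+β^5 = 8/9·(1−(8/9)^5)/(1−8/9) = 3.5606, and (36−21)/(21−11) = 1.5000.
3.5606 ≥ 1.5000, so cooperation is sustainable.

No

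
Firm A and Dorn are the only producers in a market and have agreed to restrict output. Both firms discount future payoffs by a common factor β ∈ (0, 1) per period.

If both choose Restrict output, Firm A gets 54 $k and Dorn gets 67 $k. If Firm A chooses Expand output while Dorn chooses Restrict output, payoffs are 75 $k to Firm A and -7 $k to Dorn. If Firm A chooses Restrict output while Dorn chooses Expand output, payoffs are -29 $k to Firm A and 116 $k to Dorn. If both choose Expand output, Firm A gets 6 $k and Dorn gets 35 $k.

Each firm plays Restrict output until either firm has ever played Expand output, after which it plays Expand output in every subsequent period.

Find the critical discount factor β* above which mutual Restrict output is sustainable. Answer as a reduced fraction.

Firm A: cooperation gives 54 each period; deviation gives 75 once then 6 forever.
  54/(1−β) ≥ 75 + 6β/(1−β) ⇒ β ≥ 21/69 = 7/23.
Dorn: cooperation gives 67 each period; deviation gives 116 once then 35 forever.
  β ≥ 49/81.
Both must hold, so the binding constraint is Dorn's: β ≥ 49/81.

49/81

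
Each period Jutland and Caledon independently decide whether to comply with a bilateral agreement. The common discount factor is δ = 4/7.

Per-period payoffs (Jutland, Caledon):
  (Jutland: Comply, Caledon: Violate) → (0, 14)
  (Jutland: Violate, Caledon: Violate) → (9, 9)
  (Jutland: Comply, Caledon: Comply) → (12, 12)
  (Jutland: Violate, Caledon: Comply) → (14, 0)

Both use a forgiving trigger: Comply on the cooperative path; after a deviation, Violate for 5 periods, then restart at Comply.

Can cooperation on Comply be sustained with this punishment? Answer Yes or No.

Comparing payoff streams over the 6 periods until play realigns: cooperate → 12(1+δ+…+δ^5); deviate → 14 + 9(δ+…+δ^5).
Cooperation is sustained iff (12−9)(δ+…+δ^5) ≥ 14−12.
δ+…+δ^5 = 4/7·(1−(4/7)^5)/(1−4/7) = 1.2521, and (14−12)/(12−9) = 0.6667.
1.2521 ≥ 0.6667, so cooperation is sustainable.

Yes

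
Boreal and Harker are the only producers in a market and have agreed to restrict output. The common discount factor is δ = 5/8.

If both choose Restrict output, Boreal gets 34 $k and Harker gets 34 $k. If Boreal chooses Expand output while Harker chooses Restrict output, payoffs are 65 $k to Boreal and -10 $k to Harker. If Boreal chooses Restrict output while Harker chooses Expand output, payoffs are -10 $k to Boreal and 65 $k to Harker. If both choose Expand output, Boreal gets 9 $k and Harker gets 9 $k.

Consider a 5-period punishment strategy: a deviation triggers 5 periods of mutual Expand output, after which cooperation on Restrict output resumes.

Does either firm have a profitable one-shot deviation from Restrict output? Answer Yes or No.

IC: δ+…+δ^5 ≥ (65−34)/(34−9) = 31/25.
At δ = 5/8: partial sum = 1.5077 ≥ 1.2400. Cooperation sustainable.

No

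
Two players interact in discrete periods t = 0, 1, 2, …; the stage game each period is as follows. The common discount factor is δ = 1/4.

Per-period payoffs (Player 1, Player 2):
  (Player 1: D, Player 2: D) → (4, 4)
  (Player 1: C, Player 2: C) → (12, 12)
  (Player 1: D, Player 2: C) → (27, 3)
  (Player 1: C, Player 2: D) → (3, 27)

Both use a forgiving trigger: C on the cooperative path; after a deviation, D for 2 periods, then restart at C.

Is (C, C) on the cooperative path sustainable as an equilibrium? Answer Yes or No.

No

A one-shot deviation gives 27 now, then 4 for 2 periods, then back to 12.
Gain from deviating: (27−12) today; loss: (12−4) in each of the next 2 periods.
No-deviation condition: (12−4)(δ+…+δ^2) ≥ 27−12, i.e. δ+…+δ^2 ≥ 15/8.
At δ = 1/4: δ+…+δ^2 = 0.3125 < 1.8750.
So cooperation is not sustainable.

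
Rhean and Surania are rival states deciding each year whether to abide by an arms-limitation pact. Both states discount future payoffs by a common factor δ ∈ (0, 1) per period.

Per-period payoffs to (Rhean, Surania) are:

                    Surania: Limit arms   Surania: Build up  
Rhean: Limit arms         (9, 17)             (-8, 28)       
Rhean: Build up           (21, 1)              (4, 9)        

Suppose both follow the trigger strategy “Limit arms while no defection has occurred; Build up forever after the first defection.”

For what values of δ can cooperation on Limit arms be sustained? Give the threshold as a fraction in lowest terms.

Rhean: cooperation gives 9 each period; deviation gives 21 once then 4 forever.
  9/(1−δ) ≥ 21 + 4δ/(1−δ) ⇒ δ ≥ 12/17.
Surania: cooperation gives 17 each period; deviation gives 28 once then 9 forever.
  δ ≥ 11/19.
Both must hold, so the binding constraint is Rhean's: δ ≥ 12/17.

12/17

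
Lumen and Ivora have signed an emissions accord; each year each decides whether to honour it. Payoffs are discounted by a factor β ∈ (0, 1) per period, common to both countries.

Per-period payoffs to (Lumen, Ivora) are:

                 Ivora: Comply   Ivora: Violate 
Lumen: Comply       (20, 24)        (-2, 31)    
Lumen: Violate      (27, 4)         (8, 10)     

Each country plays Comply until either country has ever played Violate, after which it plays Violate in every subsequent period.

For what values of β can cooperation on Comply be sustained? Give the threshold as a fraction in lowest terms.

7/19

For Lumen: deviation gain 27−20 = 7, per-period punishment loss 20−8 = 12. IC gives β ≥ 7/19.
For Ivora: gain 7, loss 14 per period, so β ≥ 7/21 = 1/3.
The tighter constraint is Lumen's, so cooperation needs β ≥ 7/19.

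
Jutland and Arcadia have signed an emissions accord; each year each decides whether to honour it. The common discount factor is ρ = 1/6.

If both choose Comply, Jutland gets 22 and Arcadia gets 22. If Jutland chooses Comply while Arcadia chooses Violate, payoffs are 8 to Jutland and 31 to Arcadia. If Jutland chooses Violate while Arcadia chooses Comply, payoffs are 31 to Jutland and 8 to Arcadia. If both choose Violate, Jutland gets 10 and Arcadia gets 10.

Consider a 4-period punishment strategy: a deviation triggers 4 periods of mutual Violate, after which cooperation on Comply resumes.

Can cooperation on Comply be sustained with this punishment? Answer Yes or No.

No

A one-shot deviation gives 31 now, then 10 for 4 periods, then back to 22.
Gain from deviating: (31−22) today; loss: (22−10) in each of the next 4 periods.
No-deviation condition: (22−10)(ρ+…+ρ^4) ≥ 31−22, i.e. ρ+…+ρ^4 ≥ 3/4.
At ρ = 1/6: ρ+…+ρ^4 = 0.1998 < 0.7500.
So cooperation is not sustainable.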